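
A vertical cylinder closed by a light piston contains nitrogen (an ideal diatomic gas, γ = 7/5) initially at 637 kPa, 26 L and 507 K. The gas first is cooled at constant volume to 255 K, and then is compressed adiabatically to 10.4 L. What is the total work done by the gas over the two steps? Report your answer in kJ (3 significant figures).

W_total ≈ -9.22 kJ

Step 1 (isochoric): W = 0 (constant volume).
After step 1: P = 320.4 kPa (V unchanged).
Step 2 (adiabatic): W = (P₁V₁ − P₂V₂)/(γ−1) = (8330 − 12018)/0.4 = -9219 J.
W_total = 0 − 9219 = -9219 J.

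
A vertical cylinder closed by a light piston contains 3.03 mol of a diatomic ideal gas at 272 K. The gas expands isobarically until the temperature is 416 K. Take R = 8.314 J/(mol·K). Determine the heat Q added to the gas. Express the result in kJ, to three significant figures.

Q ≈ 12.7 kJ

Isobaric: W = nRΔT = (3.03)(8.314)(144) = 3628 J.
ΔU = nCᵥΔT with Cᵥ = 5R/2: ΔU = (3.03)(20.79)(144) = 9069 J.
Q = ΔU + W = 9069 + 3628 = 12696 J.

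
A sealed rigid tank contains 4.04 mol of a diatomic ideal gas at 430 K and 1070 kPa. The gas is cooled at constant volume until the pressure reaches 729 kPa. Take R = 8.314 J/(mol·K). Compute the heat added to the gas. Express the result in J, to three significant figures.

Constant volume ⇒ W = 0, so Q = ΔU = nCᵥΔT with Cᵥ = 5R/2 = 20.79 J/(mol·K).
At constant V, T₂/T₁ = P₂/P₁ ⇒ ΔT = T₁(P₂/P₁ − 1) = 430·(729/1070 − 1) = -137 K.
ΔU = (4.04)(20.79)(-137) = -11507 J.

Q ≈ -11500 J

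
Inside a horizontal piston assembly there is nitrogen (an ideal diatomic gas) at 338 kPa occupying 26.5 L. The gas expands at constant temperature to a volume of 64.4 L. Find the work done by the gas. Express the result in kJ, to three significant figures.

W ≈ 7.95 kJ

Isothermal: W = nRT ln(V₂/V₁) = P₁V₁ ln(V₂/V₁).
P₁V₁ = (338 kPa)(26.5 L) = 8957 J.
W = 8957 × ln(64.4/26.5) = 8957 × 0.888
W_by_gas = 7954 J.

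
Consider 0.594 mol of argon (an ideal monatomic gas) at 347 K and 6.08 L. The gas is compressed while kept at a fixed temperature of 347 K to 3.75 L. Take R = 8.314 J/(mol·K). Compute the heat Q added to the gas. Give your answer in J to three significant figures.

Q ≈ -828 J

Isothermal ⇒ ΔU = 0, so Q = W = nRT ln(V₂/V₁).
Q = (0.594)(8.314)(347) ln(3.75/6.08) = 1714 × -0.4832 = -828.1 J.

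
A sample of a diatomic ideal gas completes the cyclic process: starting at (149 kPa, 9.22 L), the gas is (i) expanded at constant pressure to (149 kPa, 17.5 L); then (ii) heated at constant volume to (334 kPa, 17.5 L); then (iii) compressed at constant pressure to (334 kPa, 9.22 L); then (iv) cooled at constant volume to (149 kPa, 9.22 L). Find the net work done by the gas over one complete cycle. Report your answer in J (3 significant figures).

Constant-volume legs do no work.
W(i) = (149)(17.5 − 9.22) = 1234 J; W(iii) = (334)(9.22 − 17.5) = -2766 J.
W_net = 1234 − 2766 = -1532 J (the counter-clockwise enclosed area).

W_net ≈ -1530 J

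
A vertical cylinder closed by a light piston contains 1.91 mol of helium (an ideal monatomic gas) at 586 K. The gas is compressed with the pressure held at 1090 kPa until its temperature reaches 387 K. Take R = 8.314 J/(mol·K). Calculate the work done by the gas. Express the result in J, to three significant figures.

Isobaric: W = P ΔV = nR ΔT.
W = (1.91)(8.314)(387 − 586) = -3160 J.

W ≈ -3160 J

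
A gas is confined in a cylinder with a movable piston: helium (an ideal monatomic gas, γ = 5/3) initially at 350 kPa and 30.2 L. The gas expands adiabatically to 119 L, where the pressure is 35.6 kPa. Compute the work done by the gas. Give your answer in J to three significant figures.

W ≈ 9500 J

Adiabatic: W = (P₁V₁ − P₂V₂)/(γ − 1) with γ = 5/3.
P₁V₁ = 10570 J, P₂V₂ = 4236 J.
W = (10570 − 4236) / 0.6667 = 9500 J.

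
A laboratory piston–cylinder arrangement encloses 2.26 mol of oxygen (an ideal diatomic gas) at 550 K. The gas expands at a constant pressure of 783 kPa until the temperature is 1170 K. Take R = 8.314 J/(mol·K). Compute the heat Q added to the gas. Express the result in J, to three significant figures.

Isobaric: W = nRΔT = (2.26)(8.314)(620) = 11650 J.
ΔU = nCᵥΔT with Cᵥ = 5R/2: ΔU = (2.26)(20.79)(620) = 29124 J.
Q = ΔU + W = 29124 + 11650 = 40774 J.

Q ≈ 40800 J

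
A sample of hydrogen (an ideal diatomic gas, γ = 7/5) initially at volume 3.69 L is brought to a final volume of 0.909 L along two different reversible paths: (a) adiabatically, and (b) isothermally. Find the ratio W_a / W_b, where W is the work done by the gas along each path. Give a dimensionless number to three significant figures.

Path (a) adiabatic: W = P₁V₁(1 − (V₁/V₂)^(γ−1))/(γ−1) → W_a/(P₁V₁) = -1.878.
Path (b) isothermal: W = P₁V₁ ln(V₂/V₁) → W_b/(P₁V₁) = -1.401.
W_a / W_b = -1.878 / -1.401 = 1.341.

W_a / W_b ≈ 1.34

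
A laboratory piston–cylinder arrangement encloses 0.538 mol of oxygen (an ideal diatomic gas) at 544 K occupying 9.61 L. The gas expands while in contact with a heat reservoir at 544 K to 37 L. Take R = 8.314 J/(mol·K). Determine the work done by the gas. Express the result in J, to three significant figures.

Isothermal: W = nRT ln(V₂/V₁).
W = (0.538)(8.314)(544) × ln(37/9.61)
  = 2433 × 1.348
W_by_gas = 3280 J.

W ≈ 3280 J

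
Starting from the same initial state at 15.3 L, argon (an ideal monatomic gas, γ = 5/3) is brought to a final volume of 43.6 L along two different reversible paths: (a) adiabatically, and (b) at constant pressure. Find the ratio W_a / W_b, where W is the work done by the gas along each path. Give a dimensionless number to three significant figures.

W_a / W_b ≈ 0.407

Path (a) adiabatic: W = P₁V₁(1 − (V₁/V₂)^(γ−1))/(γ−1) → W_a/(P₁V₁) = 0.7537.
Path (b) isobaric: W = P₁(V₂ − V₁) → W_b/(P₁V₁) = 1.85.
W_a / W_b = 0.7537 / 1.85 = 0.4075.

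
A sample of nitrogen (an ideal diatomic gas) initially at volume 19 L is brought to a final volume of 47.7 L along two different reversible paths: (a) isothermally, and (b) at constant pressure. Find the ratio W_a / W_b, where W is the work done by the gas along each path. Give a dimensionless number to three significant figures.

Path (a) isothermal: W = P₁V₁ ln(V₂/V₁) → W_a/(P₁V₁) = 0.9205.
Path (b) isobaric: W = P₁(V₂ − V₁) → W_b/(P₁V₁) = 1.511.
W_a / W_b = 0.9205 / 1.511 = 0.6094.

W_a / W_b ≈ 0.609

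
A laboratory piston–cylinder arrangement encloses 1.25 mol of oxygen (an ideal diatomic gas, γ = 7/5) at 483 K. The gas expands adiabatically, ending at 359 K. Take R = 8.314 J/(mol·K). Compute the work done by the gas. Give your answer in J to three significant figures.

Adiabatic ⇒ Q = 0, so W_by = −ΔU = nCᵥ(T₁ − T₂).
Cᵥ = 5R/2 = 20.79 J/(mol·K).
W = (1.25)(20.79)(483 − 359) = 3222 J.

W ≈ 3220 J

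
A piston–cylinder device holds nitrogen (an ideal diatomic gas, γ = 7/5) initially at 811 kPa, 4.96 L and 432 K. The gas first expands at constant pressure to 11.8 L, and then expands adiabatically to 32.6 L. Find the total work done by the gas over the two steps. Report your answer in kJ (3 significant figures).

W_total ≈ 13.5 kJ

Step 1 (isobaric): W = PΔV = (811 kPa)(11.8 − 4.96 L) = 5547 J.
After step 1: P = 811 kPa, V = 11.8 L, T = 1028 K.
Step 2 (adiabatic): W = (P₁V₁ − P₂V₂)/(γ−1) = (9570 − 6373)/0.4 = 7991 J.
W_total = 5547 + 7991 = 13538 J.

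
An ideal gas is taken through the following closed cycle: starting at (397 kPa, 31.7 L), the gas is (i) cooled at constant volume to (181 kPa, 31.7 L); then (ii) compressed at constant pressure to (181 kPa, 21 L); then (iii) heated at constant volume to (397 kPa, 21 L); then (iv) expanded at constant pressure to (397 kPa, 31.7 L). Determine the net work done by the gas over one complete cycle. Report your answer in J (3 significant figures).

Constant-volume legs do no work.
W(ii) = (181)(21 − 31.7) = -1937 J; W(iv) = (397)(31.7 − 21) = 4248 J.
W_net = -1937 + 4248 = 2311 J (the clockwise enclosed area).

W_net ≈ 2310 J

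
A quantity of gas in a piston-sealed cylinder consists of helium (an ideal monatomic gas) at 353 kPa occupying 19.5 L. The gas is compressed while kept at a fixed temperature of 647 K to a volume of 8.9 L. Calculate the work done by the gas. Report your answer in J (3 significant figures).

W ≈ -5400 J

Isothermal: W = nRT ln(V₂/V₁) = P₁V₁ ln(V₂/V₁).
P₁V₁ = (353 kPa)(19.5 L) = 6884 J.
W = 6884 × ln(8.9/19.5) = 6884 × -0.7844
W_by_gas = -5399 J.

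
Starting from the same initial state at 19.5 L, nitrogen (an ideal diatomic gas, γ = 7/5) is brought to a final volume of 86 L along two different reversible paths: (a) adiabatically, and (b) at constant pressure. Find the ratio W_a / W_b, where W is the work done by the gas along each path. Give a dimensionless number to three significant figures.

Path (a) adiabatic: W = P₁V₁(1 − (V₁/V₂)^(γ−1))/(γ−1) → W_a/(P₁V₁) = 1.119.
Path (b) isobaric: W = P₁(V₂ − V₁) → W_b/(P₁V₁) = 3.41.
W_a / W_b = 1.119 / 3.41 = 0.3282.

W_a / W_b ≈ 0.328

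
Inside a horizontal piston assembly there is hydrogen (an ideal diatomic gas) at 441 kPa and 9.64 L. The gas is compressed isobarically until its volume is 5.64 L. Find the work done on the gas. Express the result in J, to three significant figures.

W ≈ 1760 J

Isobaric: W = P ΔV.
W = (441 kPa)(5.64 − 9.64 L) = (441)(-4) = -1764 J.
Work on gas = −W_by = 1764 J.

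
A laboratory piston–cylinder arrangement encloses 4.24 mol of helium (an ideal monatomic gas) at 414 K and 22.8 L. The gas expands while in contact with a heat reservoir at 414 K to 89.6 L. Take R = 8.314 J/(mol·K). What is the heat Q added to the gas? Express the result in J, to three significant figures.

Isothermal ⇒ ΔU = 0, so Q = W = nRT ln(V₂/V₁).
Q = (4.24)(8.314)(414) ln(89.6/22.8) = 14594 × 1.369 = 19973 J.

Q ≈ 20000 J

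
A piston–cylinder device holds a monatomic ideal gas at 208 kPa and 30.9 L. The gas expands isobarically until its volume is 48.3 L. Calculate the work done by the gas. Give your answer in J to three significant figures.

Isobaric: W = P ΔV.
W = (208 kPa)(48.3 − 30.9 L) = (208)(17.4) = 3619 J.

W ≈ 3620 J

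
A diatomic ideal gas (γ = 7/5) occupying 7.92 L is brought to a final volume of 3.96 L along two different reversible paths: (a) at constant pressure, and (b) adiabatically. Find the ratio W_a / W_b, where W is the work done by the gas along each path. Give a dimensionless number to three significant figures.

Path (a) isobaric: W = P₁(V₂ − V₁) → W_a/(P₁V₁) = -0.5.
Path (b) adiabatic: W = P₁V₁(1 − (V₁/V₂)^(γ−1))/(γ−1) → W_b/(P₁V₁) = -0.7988.
W_a / W_b = -0.5 / -0.7988 = 0.626.

W_a / W_b ≈ 0.626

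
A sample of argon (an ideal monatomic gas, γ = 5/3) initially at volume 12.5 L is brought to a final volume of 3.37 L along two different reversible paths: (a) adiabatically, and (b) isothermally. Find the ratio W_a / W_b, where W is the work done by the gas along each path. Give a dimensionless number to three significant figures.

Path (a) adiabatic: W = P₁V₁(1 − (V₁/V₂)^(γ−1))/(γ−1) → W_a/(P₁V₁) = -2.094.
Path (b) isothermal: W = P₁V₁ ln(V₂/V₁) → W_b/(P₁V₁) = -1.311.
W_a / W_b = -2.094 / -1.311 = 1.598.

W_a / W_b ≈ 1.60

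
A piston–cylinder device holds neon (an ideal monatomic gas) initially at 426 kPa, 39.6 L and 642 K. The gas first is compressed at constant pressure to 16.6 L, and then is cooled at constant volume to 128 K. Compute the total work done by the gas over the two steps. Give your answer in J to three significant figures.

Step 1 (isobaric): W = PΔV = (426 kPa)(16.6 − 39.6 L) = -9798 J.
Step 2 (isochoric): W = 0 (constant volume).
W_total = -9798 + 0 = -9798 J.

W_total ≈ -9800 J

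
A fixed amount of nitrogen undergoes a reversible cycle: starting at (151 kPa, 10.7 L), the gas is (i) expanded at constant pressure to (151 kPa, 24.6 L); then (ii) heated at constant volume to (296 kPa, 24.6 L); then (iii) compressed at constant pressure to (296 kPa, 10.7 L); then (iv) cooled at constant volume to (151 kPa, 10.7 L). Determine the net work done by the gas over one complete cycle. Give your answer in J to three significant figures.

Constant-volume legs do no work.
W(i) = (151)(24.6 − 10.7) = 2099 J; W(iii) = (296)(10.7 − 24.6) = -4114 J.
W_net = 2099 − 4114 = -2016 J (the counter-clockwise enclosed area).

W_net ≈ -2020 J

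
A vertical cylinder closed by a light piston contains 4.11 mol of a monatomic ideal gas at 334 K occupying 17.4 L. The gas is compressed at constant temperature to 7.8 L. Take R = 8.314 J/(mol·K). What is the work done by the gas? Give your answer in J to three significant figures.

W ≈ -9160 J

Isothermal: W = nRT ln(V₂/V₁).
W = (4.11)(8.314)(334) × ln(7.8/17.4)
  = 11413 × -0.8023
W_by_gas = -9157 J.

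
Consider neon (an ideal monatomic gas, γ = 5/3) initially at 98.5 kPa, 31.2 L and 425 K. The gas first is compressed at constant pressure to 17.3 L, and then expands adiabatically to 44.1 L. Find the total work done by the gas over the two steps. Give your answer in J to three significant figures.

Step 1 (isobaric): W = PΔV = (98.5 kPa)(17.3 − 31.2 L) = -1369 J.
After step 1: P = 98.5 kPa, V = 17.3 L, T = 235.7 K.
Step 2 (adiabatic): W = (P₁V₁ − P₂V₂)/(γ−1) = (1704 − 913.2)/0.667 = 1186 J.
W_total = -1369 + 1186 = -182.8 J.

W_total ≈ -183 J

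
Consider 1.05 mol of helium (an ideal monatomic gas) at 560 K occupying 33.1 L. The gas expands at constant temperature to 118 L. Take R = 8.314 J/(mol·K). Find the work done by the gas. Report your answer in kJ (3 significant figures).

Isothermal: W = nRT ln(V₂/V₁).
W = (1.05)(8.314)(560) × ln(118/33.1)
  = 4889 × 1.271
W_by_gas = 6214 J.

W ≈ 6.21 kJ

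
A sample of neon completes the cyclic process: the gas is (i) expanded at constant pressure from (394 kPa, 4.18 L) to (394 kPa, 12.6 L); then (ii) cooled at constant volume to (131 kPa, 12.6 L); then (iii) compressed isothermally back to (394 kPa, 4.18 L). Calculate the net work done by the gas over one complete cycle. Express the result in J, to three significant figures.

W_net ≈ 1500 J

Leg (i): W = PΔV = (394)(12.6 − 4.18) = 3317 J.
Leg (ii): W = 0.
Leg (iii): W = PᵢVᵢ ln(V_f/Vᵢ) = (1651) ln(4.18/12.6) = -1821 J.
W_net = 3317 − 1821 = 1496 J.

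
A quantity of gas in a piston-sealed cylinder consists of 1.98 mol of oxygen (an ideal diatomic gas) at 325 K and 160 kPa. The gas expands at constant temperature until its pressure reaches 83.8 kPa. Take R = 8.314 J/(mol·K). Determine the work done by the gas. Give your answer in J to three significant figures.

W ≈ 3460 J

Isothermal process: W = nRT ln(V₂/V₁) = nRT ln(P₁/P₂).
W = (1.98)(8.314)(325) × ln(160/83.8)
  = 5350 × ln(1.909) = 5350 × 0.6467
W_by_gas = 3460 J.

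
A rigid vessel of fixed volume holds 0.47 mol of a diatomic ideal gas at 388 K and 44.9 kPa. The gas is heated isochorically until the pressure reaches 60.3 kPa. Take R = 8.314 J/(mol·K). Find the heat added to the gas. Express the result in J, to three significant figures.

Constant volume ⇒ W = 0, so Q = ΔU = nCᵥΔT with Cᵥ = 5R/2 = 20.79 J/(mol·K).
At constant V, T₂/T₁ = P₂/P₁ ⇒ ΔT = T₁(P₂/P₁ − 1) = 388·(60.3/44.9 − 1) = 133.1 K.
ΔU = (0.47)(20.79)(133.1) = 1300 J.

Q ≈ 1300 J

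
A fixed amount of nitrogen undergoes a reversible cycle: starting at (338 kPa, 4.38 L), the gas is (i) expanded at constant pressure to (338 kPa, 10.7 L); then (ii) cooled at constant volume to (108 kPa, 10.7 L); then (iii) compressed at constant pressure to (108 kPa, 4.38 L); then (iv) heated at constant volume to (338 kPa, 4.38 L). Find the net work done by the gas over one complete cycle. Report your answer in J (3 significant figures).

Constant-volume legs do no work.
W(i) = (338)(10.7 − 4.38) = 2136 J; W(iii) = (108)(4.38 − 10.7) = -682.6 J.
W_net = 2136 − 682.6 = 1454 J (the clockwise enclosed area).

W_net ≈ 1450 J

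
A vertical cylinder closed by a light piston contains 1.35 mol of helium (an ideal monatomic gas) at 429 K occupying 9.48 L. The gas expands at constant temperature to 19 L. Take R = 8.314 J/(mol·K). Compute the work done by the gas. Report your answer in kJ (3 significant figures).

Isothermal: W = nRT ln(V₂/V₁).
W = (1.35)(8.314)(429) × ln(19/9.48)
  = 4815 × 0.6953
W_by_gas = 3348 J.

W ≈ 3.35 kJ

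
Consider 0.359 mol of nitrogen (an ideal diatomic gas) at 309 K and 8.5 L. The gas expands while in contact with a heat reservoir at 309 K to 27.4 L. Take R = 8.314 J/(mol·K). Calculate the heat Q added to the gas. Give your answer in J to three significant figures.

Q ≈ 1080 J

Isothermal ⇒ ΔU = 0, so Q = W = nRT ln(V₂/V₁).
Q = (0.359)(8.314)(309) ln(27.4/8.5) = 922.3 × 1.17 = 1080 J.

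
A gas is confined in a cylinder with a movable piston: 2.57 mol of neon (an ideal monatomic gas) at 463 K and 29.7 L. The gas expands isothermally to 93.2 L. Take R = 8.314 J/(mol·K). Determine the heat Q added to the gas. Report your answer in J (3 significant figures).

Isothermal ⇒ ΔU = 0, so Q = W = nRT ln(V₂/V₁).
Q = (2.57)(8.314)(463) ln(93.2/29.7) = 9893 × 1.144 = 11314 J.

Q ≈ 11300 J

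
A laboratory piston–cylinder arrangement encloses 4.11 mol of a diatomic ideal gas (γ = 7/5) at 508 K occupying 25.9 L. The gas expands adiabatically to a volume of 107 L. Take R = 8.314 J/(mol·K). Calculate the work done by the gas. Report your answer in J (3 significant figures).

Adiabatic: TV^(γ−1) = const with γ = 7/5.
T₂ = T₁ (V₁/V₂)^(γ−1) = 508 × (25.9/107)^0.4 = 508 × 0.567 = 288 K.
W_by = nCᵥ(T₁ − T₂) = (4.11)(20.79)(508 − 288) = 18792 J.

W ≈ 18800 J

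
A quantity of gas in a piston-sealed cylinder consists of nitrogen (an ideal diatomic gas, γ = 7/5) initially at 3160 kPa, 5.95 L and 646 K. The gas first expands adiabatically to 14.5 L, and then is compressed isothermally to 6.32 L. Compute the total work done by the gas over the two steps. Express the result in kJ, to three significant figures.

W_total ≈ 3.16 kJ

Step 1 (adiabatic): W = (P₁V₁ − P₂V₂)/(γ−1) = (18802 − 13166)/0.4 = 14089 J.
After step 1: P = 908 kPa, V = 14.5 L, T = 452.4 K.
Step 2 (isothermal): W = P₁V₁ ln(V₂/V₁) = (13166) ln(6.32/14.5) = -10934 J.
W_total = 14089 − 10934 = 3156 J.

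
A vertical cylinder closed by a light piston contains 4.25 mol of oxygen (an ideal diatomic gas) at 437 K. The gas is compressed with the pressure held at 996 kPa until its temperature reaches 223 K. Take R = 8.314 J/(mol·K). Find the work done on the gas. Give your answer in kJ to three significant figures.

W ≈ 7.56 kJ

Isobaric: W = P ΔV = nR ΔT.
W = (4.25)(8.314)(223 − 437) = -7562 J.
Work on gas = −W_by = 7562 J.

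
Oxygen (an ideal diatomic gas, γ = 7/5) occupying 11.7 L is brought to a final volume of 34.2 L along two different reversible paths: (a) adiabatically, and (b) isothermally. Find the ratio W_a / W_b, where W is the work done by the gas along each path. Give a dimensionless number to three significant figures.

Path (a) adiabatic: W = P₁V₁(1 − (V₁/V₂)^(γ−1))/(γ−1) → W_a/(P₁V₁) = 0.8722.
Path (b) isothermal: W = P₁V₁ ln(V₂/V₁) → W_b/(P₁V₁) = 1.073.
W_a / W_b = 0.8722 / 1.073 = 0.8131.

W_a / W_b ≈ 0.813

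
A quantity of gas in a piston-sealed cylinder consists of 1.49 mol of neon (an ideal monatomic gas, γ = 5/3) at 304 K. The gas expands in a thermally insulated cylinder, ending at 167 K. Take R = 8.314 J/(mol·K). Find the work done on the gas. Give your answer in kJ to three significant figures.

W ≈ -2.55 kJ

Adiabatic ⇒ Q = 0, so W_by = −ΔU = nCᵥ(T₁ − T₂).
Cᵥ = 3R/2 = 12.47 J/(mol·K).
W = (1.49)(12.47)(304 − 167) = 2546 J.
Work on gas = −W_by = -2546 J.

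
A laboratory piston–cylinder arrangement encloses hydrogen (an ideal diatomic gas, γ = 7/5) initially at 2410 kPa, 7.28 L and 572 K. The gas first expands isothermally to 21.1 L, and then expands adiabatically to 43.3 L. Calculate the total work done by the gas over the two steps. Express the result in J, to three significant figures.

Step 1 (isothermal): W = P₁V₁ ln(V₂/V₁) = (17545) ln(21.1/7.28) = 18670 J.
After step 1: P = 831.5 kPa, V = 21.1 L, T = 572 K.
Step 2 (adiabatic): W = (P₁V₁ − P₂V₂)/(γ−1) = (17545 − 13160)/0.4 = 10961 J.
W_total = 18670 + 10961 = 29631 J.

W_total ≈ 29600 J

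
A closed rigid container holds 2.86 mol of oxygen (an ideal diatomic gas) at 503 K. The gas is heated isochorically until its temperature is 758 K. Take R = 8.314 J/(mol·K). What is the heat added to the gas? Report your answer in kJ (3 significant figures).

Q ≈ 15.2 kJ

Constant volume ⇒ W = 0, so Q = ΔU = nCᵥΔT with Cᵥ = 5R/2 = 20.79 J/(mol·K).
ΔU = (2.86)(20.79)(758 − 503) = 15159 J.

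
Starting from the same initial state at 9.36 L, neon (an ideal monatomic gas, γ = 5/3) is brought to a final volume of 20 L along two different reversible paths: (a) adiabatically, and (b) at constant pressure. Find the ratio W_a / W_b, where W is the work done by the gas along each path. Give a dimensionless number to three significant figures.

Path (a) adiabatic: W = P₁V₁(1 − (V₁/V₂)^(γ−1))/(γ−1) → W_a/(P₁V₁) = 0.5958.
Path (b) isobaric: W = P₁(V₂ − V₁) → W_b/(P₁V₁) = 1.137.
W_a / W_b = 0.5958 / 1.137 = 0.5241.

W_a / W_b ≈ 0.524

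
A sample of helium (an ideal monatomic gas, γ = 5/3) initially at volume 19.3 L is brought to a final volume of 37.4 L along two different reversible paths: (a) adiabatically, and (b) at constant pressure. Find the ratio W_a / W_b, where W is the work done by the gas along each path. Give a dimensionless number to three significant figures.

Path (a) adiabatic: W = P₁V₁(1 − (V₁/V₂)^(γ−1))/(γ−1) → W_a/(P₁V₁) = 0.535.
Path (b) isobaric: W = P₁(V₂ − V₁) → W_b/(P₁V₁) = 0.9378.
W_a / W_b = 0.535 / 0.9378 = 0.5704.

W_a / W_b ≈ 0.570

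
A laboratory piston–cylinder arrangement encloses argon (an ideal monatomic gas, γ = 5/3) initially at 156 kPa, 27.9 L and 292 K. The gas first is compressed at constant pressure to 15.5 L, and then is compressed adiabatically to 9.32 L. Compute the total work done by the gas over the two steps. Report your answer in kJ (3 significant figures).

Step 1 (isobaric): W = PΔV = (156 kPa)(15.5 − 27.9 L) = -1934 J.
After step 1: P = 156 kPa, V = 15.5 L, T = 162.2 K.
Step 2 (adiabatic): W = (P₁V₁ − P₂V₂)/(γ−1) = (2418 − 3394)/0.667 = -1464 J.
W_total = -1934 − 1464 = -3399 J.

W_total ≈ -3.40 kJ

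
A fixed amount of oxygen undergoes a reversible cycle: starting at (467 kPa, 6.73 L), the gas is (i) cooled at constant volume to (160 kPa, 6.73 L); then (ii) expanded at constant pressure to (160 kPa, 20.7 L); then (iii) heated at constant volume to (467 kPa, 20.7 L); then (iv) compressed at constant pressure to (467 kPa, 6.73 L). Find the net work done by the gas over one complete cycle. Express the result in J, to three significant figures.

Constant-volume legs do no work.
W(ii) = (160)(20.7 − 6.73) = 2235 J; W(iv) = (467)(6.73 − 20.7) = -6524 J.
W_net = 2235 − 6524 = -4289 J (the counter-clockwise enclosed area).

W_net ≈ -4290 J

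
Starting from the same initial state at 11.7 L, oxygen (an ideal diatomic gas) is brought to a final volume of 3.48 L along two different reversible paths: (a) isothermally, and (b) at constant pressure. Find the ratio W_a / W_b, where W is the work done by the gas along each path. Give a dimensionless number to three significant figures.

W_a / W_b ≈ 1.73

Path (a) isothermal: W = P₁V₁ ln(V₂/V₁) → W_a/(P₁V₁) = -1.213.
Path (b) isobaric: W = P₁(V₂ − V₁) → W_b/(P₁V₁) = -0.7026.
W_a / W_b = -1.213 / -0.7026 = 1.726.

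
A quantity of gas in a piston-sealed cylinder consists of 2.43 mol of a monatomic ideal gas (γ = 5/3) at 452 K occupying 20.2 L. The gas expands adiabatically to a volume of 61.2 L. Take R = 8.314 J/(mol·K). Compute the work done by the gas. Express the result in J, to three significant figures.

W ≈ 7160 J

Adiabatic: TV^(γ−1) = const with γ = 5/3.
T₂ = T₁ (V₁/V₂)^(γ−1) = 452 × (20.2/61.2)^0.667 = 452 × 0.4776 = 215.9 K.
W_by = nCᵥ(T₁ − T₂) = (2.43)(12.47)(452 − 215.9) = 7156 J.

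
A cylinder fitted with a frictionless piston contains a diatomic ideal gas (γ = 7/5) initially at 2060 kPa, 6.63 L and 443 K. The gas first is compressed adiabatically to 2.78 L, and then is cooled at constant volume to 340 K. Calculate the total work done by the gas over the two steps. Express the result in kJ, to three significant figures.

Step 1 (adiabatic): W = (P₁V₁ − P₂V₂)/(γ−1) = (13658 − 19336)/0.4 = -14196 J.
Step 2 (isochoric): W = 0 (constant volume).
W_total = -14196 + 0 = -14196 J.

W_total ≈ -14.2 kJ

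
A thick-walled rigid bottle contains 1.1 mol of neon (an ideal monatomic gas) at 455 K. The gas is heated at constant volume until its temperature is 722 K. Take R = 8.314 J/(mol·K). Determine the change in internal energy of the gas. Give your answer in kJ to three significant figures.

Constant volume ⇒ W = 0, so Q = ΔU = nCᵥΔT with Cᵥ = 3R/2 = 12.47 J/(mol·K).
ΔU = (1.1)(12.47)(722 − 455) = 3663 J.

ΔU ≈ 3.66 kJ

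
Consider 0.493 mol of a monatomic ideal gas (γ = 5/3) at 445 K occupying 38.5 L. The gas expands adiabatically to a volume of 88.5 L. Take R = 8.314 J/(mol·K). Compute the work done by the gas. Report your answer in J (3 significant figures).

W ≈ 1170 J

Adiabatic: TV^(γ−1) = const with γ = 5/3.
T₂ = T₁ (V₁/V₂)^(γ−1) = 445 × (38.5/88.5)^0.667 = 445 × 0.5741 = 255.5 K.
W_by = nCᵥ(T₁ − T₂) = (0.493)(12.47)(445 − 255.5) = 1165 J.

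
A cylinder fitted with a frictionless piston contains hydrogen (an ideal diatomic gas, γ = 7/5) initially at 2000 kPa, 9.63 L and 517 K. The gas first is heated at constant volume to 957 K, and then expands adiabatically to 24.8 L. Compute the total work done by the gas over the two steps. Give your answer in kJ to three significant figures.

W_total ≈ 28.1 kJ

Step 1 (isochoric): W = 0 (constant volume).
After step 1: P = 3702 kPa (V unchanged).
Step 2 (adiabatic): W = (P₁V₁ − P₂V₂)/(γ−1) = (35651 − 24420)/0.4 = 28078 J.
W_total = 0 + 28078 = 28078 J.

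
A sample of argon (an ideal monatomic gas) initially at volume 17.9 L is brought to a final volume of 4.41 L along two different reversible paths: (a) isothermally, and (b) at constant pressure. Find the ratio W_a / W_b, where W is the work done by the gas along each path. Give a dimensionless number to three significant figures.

W_a / W_b ≈ 1.86

Path (a) isothermal: W = P₁V₁ ln(V₂/V₁) → W_a/(P₁V₁) = -1.401.
Path (b) isobaric: W = P₁(V₂ − V₁) → W_b/(P₁V₁) = -0.7536.
W_a / W_b = -1.401 / -0.7536 = 1.859.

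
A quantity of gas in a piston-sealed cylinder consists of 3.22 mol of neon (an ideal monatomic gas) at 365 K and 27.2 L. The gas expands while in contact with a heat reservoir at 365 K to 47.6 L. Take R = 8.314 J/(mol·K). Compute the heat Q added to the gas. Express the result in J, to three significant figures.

Q ≈ 5470 J

Isothermal ⇒ ΔU = 0, so Q = W = nRT ln(V₂/V₁).
Q = (3.22)(8.314)(365) ln(47.6/27.2) = 9771 × 0.5596 = 5468 J.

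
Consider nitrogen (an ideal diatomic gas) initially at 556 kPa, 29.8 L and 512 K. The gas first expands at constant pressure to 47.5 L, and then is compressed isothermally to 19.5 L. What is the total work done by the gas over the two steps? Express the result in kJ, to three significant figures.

W_total ≈ -13.7 kJ

Step 1 (isobaric): W = PΔV = (556 kPa)(47.5 − 29.8 L) = 9841 J.
After step 1: P = 556 kPa, V = 47.5 L, T = 816.1 K.
Step 2 (isothermal): W = P₁V₁ ln(V₂/V₁) = (26410) ln(19.5/47.5) = -23513 J.
W_total = 9841 − 23513 = -13672 J.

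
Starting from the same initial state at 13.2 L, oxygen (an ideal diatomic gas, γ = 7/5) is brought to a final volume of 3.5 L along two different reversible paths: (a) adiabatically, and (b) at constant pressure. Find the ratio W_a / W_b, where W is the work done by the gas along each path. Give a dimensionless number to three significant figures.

Path (a) adiabatic: W = P₁V₁(1 − (V₁/V₂)^(γ−1))/(γ−1) → W_a/(P₁V₁) = -1.752.
Path (b) isobaric: W = P₁(V₂ − V₁) → W_b/(P₁V₁) = -0.7348.
W_a / W_b = -1.752 / -0.7348 = 2.383.

W_a / W_b ≈ 2.38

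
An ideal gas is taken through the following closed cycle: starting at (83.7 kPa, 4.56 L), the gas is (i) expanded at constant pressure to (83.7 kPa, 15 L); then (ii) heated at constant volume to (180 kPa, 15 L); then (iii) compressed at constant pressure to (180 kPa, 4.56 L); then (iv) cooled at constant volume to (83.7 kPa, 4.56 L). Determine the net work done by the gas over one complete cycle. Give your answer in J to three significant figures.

W_net ≈ -1010 J

Constant-volume legs do no work.
W(i) = (83.7)(15 − 4.56) = 873.8 J; W(iii) = (180)(4.56 − 15) = -1879 J.
W_net = 873.8 − 1879 = -1005 J (the counter-clockwise enclosed area).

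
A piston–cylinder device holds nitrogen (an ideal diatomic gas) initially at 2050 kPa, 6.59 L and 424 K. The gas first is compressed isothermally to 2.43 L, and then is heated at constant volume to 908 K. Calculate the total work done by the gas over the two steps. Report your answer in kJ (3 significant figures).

W_total ≈ -13.5 kJ

Step 1 (isothermal): W = P₁V₁ ln(V₂/V₁) = (13510) ln(2.43/6.59) = -13478 J.
Step 2 (isochoric): W = 0 (constant volume).
W_total = -13478 + 0 = -13478 J.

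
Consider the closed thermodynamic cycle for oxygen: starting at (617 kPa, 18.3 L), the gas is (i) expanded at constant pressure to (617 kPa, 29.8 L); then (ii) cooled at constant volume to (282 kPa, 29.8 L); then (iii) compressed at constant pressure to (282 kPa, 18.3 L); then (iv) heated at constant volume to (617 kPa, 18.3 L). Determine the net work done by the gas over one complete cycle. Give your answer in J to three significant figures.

W_net ≈ 3850 J

Constant-volume legs do no work.
W(i) = (617)(29.8 − 18.3) = 7096 J; W(iii) = (282)(18.3 − 29.8) = -3243 J.
W_net = 7096 − 3243 = 3852 J (the clockwise enclosed area).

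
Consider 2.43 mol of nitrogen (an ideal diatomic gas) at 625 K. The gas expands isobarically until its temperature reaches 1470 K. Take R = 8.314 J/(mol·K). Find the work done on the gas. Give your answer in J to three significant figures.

Isobaric: W = P ΔV = nR ΔT.
W = (2.43)(8.314)(1470 − 625) = 17072 J.
Work on gas = −W_by = -17072 J.

W ≈ -17100 J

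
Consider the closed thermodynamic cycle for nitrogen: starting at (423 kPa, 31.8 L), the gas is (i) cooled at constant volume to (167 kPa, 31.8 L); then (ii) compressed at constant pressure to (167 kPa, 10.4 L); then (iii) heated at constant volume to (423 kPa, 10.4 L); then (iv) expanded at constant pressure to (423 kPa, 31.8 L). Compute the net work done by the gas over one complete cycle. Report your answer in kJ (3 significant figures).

W_net ≈ 5.48 kJ

Constant-volume legs do no work.
W(ii) = (167)(10.4 − 31.8) = -3574 J; W(iv) = (423)(31.8 − 10.4) = 9052 J.
W_net = -3574 + 9052 = 5478 J (the clockwise enclosed area).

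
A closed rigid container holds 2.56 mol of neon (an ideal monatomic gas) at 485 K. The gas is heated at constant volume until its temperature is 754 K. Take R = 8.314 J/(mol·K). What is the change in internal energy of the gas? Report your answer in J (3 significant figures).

Constant volume ⇒ W = 0, so Q = ΔU = nCᵥΔT with Cᵥ = 3R/2 = 12.47 J/(mol·K).
ΔU = (2.56)(12.47)(754 − 485) = 8588 J.

ΔU ≈ 8590 J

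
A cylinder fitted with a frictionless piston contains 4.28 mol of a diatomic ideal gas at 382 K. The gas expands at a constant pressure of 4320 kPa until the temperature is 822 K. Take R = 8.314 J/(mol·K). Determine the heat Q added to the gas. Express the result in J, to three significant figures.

Isobaric: W = nRΔT = (4.28)(8.314)(440) = 15657 J.
ΔU = nCᵥΔT with Cᵥ = 5R/2: ΔU = (4.28)(20.79)(440) = 39142 J.
Q = ΔU + W = 39142 + 15657 = 54799 J.

Q ≈ 54800 J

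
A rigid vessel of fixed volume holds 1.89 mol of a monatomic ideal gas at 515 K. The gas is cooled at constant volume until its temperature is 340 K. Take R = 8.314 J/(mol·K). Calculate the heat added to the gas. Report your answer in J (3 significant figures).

Q ≈ -4120 J

Constant volume ⇒ W = 0, so Q = ΔU = nCᵥΔT with Cᵥ = 3R/2 = 12.47 J/(mol·K).
ΔU = (1.89)(12.47)(340 − 515) = -4125 J.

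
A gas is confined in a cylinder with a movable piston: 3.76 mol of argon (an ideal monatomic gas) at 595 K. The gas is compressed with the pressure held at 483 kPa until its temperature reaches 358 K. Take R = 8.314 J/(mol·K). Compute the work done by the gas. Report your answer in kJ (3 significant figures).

Isobaric: W = P ΔV = nR ΔT.
W = (3.76)(8.314)(358 − 595) = -7409 J.

W ≈ -7.41 kJ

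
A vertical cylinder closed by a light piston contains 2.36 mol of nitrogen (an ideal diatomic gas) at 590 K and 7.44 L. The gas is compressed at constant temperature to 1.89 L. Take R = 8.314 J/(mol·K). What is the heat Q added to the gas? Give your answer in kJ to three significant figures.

Q ≈ -15.9 kJ

Isothermal ⇒ ΔU = 0, so Q = W = nRT ln(V₂/V₁).
Q = (2.36)(8.314)(590) ln(1.89/7.44) = 11576 × -1.37 = -15863 J.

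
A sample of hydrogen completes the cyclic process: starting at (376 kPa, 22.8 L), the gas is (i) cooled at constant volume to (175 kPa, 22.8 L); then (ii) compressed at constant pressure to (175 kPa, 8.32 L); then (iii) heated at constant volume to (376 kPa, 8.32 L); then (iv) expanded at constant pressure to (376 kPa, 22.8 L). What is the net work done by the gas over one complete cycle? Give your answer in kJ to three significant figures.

Constant-volume legs do no work.
W(ii) = (175)(8.32 − 22.8) = -2534 J; W(iv) = (376)(22.8 − 8.32) = 5444 J.
W_net = -2534 + 5444 = 2910 J (the clockwise enclosed area).

W_net ≈ 2.91 kJ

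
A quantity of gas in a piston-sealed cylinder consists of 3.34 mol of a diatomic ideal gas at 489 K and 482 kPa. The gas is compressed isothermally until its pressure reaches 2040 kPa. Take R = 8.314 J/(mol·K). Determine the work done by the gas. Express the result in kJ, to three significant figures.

W ≈ -19.6 kJ

Isothermal process: W = nRT ln(V₂/V₁) = nRT ln(P₁/P₂).
W = (3.34)(8.314)(489) × ln(482/2040)
  = 13579 × ln(0.2363) = 13579 × -1.443
W_by_gas = -19591 J.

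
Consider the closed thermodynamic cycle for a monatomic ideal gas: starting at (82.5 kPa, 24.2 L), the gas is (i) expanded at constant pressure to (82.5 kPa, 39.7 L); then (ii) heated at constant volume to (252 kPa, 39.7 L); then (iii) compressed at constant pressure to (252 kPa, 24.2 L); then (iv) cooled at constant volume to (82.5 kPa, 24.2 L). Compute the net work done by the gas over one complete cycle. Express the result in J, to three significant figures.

Constant-volume legs do no work.
W(i) = (82.5)(39.7 − 24.2) = 1279 J; W(iii) = (252)(24.2 − 39.7) = -3906 J.
W_net = 1279 − 3906 = -2627 J (the counter-clockwise enclosed area).

W_net ≈ -2630 J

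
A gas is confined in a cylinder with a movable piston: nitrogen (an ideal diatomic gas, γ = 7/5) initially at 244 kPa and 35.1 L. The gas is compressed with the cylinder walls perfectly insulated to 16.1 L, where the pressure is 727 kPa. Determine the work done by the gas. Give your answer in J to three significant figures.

W ≈ -7850 J

Adiabatic: W = (P₁V₁ − P₂V₂)/(γ − 1) with γ = 7/5.
P₁V₁ = 8564 J, P₂V₂ = 11705 J.
W = (8564 − 11705) / 0.4 = -7851 J.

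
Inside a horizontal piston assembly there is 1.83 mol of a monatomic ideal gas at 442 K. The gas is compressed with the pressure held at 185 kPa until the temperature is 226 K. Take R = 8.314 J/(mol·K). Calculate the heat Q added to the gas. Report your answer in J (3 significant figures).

Q ≈ -8220 J

Isobaric: W = nRΔT = (1.83)(8.314)(-216) = -3286 J.
ΔU = nCᵥΔT with Cᵥ = 3R/2: ΔU = (1.83)(12.47)(-216) = -4930 J.
Q = ΔU + W = -4930 − 3286 = -8216 J.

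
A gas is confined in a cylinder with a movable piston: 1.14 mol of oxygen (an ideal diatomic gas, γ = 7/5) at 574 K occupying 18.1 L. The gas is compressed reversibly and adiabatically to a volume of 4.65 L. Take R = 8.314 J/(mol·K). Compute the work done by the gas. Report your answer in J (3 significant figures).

W ≈ -9820 J

Adiabatic: TV^(γ−1) = const with γ = 7/5.
T₂ = T₁ (V₁/V₂)^(γ−1) = 574 × (18.1/4.65)^0.4 = 574 × 1.722 = 988.6 K.
W_by = nCᵥ(T₁ − T₂) = (1.14)(20.79)(574 − 988.6) = -9823 J.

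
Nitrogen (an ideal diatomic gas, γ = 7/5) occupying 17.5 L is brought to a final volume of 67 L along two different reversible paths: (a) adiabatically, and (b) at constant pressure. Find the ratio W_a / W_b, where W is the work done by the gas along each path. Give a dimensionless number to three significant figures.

Path (a) adiabatic: W = P₁V₁(1 − (V₁/V₂)^(γ−1))/(γ−1) → W_a/(P₁V₁) = 1.039.
Path (b) isobaric: W = P₁(V₂ − V₁) → W_b/(P₁V₁) = 2.829.
W_a / W_b = 1.039 / 2.829 = 0.3672.

W_a / W_b ≈ 0.367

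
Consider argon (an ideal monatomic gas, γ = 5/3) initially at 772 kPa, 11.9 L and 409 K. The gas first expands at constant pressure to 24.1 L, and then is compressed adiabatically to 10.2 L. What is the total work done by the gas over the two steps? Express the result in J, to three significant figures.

W_total ≈ -12200 J

Step 1 (isobaric): W = PΔV = (772 kPa)(24.1 − 11.9 L) = 9418 J.
After step 1: P = 772 kPa, V = 24.1 L, T = 828.3 K.
Step 2 (adiabatic): W = (P₁V₁ − P₂V₂)/(γ−1) = (18605 − 33005)/0.667 = -21600 J.
W_total = 9418 − 21600 = -12181 J.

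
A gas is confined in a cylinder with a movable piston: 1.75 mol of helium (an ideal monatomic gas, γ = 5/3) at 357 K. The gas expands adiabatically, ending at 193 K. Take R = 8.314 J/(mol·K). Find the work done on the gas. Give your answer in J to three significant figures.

W ≈ -3580 J

Adiabatic ⇒ Q = 0, so W_by = −ΔU = nCᵥ(T₁ − T₂).
Cᵥ = 3R/2 = 12.47 J/(mol·K).
W = (1.75)(12.47)(357 − 193) = 3579 J.
Work on gas = −W_by = -3579 J.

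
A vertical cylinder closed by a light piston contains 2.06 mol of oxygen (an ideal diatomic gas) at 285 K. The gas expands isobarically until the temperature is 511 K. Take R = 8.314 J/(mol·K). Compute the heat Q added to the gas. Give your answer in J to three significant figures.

Q ≈ 13500 J

Isobaric: W = nRΔT = (2.06)(8.314)(226) = 3871 J.
ΔU = nCᵥΔT with Cᵥ = 5R/2: ΔU = (2.06)(20.79)(226) = 9677 J.
Q = ΔU + W = 9677 + 3871 = 13547 J.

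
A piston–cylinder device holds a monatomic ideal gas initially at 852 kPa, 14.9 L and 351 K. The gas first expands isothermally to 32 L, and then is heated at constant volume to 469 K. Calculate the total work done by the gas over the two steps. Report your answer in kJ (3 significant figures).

Step 1 (isothermal): W = P₁V₁ ln(V₂/V₁) = (12695) ln(32/14.9) = 9704 J.
Step 2 (isochoric): W = 0 (constant volume).
W_total = 9704 + 0 = 9704 J.

W_total ≈ 9.70 kJ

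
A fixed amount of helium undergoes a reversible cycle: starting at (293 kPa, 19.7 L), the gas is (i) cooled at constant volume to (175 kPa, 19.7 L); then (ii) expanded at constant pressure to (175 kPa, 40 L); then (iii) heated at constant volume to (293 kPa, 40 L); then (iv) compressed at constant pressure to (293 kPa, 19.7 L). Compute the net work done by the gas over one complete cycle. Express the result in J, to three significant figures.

W_net ≈ -2400 J

Constant-volume legs do no work.
W(ii) = (175)(40 − 19.7) = 3552 J; W(iv) = (293)(19.7 − 40) = -5948 J.
W_net = 3552 − 5948 = -2395 J (the counter-clockwise enclosed area).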